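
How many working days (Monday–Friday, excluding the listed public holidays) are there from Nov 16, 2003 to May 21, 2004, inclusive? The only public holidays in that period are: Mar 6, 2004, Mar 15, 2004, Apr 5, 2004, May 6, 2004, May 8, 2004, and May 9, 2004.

132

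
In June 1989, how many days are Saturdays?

4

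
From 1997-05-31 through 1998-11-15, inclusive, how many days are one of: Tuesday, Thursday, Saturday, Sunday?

306

1997-05-31 is a Saturday.
The range spans 534 days (inclusive of both endpoints).
534 = 7 × 76 + 2, so there are 76 full weeks plus 2 extra days.
Each full week contributes 4 days from the set (Tue, Thu, Sat, Sun): 76 × 4 = 304.
The 2 extra days are Sat, Sun — 2 of them qualify.
Total: 304 + 2 = 306.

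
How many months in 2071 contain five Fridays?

A month has five Fridays exactly when Friday falls within its first (length − 28) days.
Jan: 31 days, starts Thu → 5 of Thu, Fri, Sat ✓
Feb: 28 days, starts Sun → 5 of (none)
Mar: 31 days, starts Sun → 5 of Sun, Mon, Tue
Apr: 30 days, starts Wed → 5 of Wed, Thu
May: 31 days, starts Fri → 5 of Fri, Sat, Sun ✓
Jun: 30 days, starts Mon → 5 of Mon, Tue
Jul: 31 days, starts Wed → 5 of Wed, Thu, Fri ✓
Aug: 31 days, starts Sat → 5 of Sat, Sun, Mon
Sep: 30 days, starts Tue → 5 of Tue, Wed
Oct: 31 days, starts Thu → 5 of Thu, Fri, Sat ✓
Nov: 30 days, starts Sun → 5 of Sun, Mon
Dec: 31 days, starts Tue → 5 of Tue, Wed, Thu
Months with five Fridays: Jan, May, Jul, Oct.

4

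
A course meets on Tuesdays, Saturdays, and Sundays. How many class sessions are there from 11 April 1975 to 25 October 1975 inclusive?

11 April 1975 is a Friday.
The range spans 198 days (inclusive of both endpoints).
198 = 7 × 28 + 2, so there are 28 full weeks plus 2 extra days.
Each full week contributes 3 days from the set (Tue, Sat, Sun): 28 × 3 = 84.
The 2 extra days are Friday, Saturday — 1 of them qualifies.
Total: 84 + 1 = 85.

85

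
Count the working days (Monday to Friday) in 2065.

261

2065-01-01 is a Thursday.
That's 365 days from start to end, counting both.
365 = 7 × 52 + 1, so there are 52 full weeks plus 1 extra day.
Each full week contributes 5 weekdays (Mon–Fri): 52 × 5 = 260.
The 1 extra day is Thursday — 1 of them qualifies.
Total: 260 + 1 = 261.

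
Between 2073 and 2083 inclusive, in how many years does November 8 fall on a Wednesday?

Day of week of November 8 in each year:
2073: Wed ✓, 2074: Thu, 2075: Fri, 2076: Sun, 2077: Mon, 2078: Tue, 2079: Wed ✓, 2080: Fri, 2081: Sat, 2082: Sun, 2083: Mon
Wednesdays: 2073, 2079.

2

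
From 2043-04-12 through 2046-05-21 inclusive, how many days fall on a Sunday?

2043-04-12 is a Sunday.
The range spans 1136 days (inclusive of both endpoints).
1136 = 7 × 162 + 2, so there are 162 full weeks plus 2 extra days.
Each full week contributes one Sunday: 162 so far.
The 2 extra days are Sunday, Monday — 1 of them qualifies.
Total: 162 + 1 = 163.

163 Sundays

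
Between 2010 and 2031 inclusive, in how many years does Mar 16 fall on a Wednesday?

3

Day of week of March 16 in each year:
2010: Tue, 2011: Wed ✓, 2012: Fri, 2013: Sat, 2014: Sun, 2015: Mon, 2016: Wed ✓, 2017: Thu, 2018: Fri, 2019: Sat, 2020: Mon, 2021: Tue, 2022: Wed ✓, 2023: Thu, 2024: Sat, 2025: Sun, 2026: Mon, 2027: Tue, 2028: Thu, 2029: Fri, 2030: Sat, 2031: Sun
Wednesdays: 2011, 2016, 2022.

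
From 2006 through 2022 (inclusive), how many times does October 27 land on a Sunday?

2

Day of week of October 27 in each year:
2006: Fri, 2007: Sat, 2008: Mon, 2009: Tue, 2010: Wed, 2011: Thu, 2012: Sat, 2013: Sun ✓, 2014: Mon, 2015: Tue, 2016: Thu, 2017: Fri, 2018: Sat, 2019: Sun ✓, 2020: Tue, 2021: Wed, 2022: Thu
Sundays: 2013, 2019.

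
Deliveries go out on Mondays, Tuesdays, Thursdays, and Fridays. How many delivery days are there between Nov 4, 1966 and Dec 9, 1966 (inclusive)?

Nov 4, 1966 is a Friday.
That's 36 days from start to end, counting both.
36 = 7 × 5 + 1, so there are 5 full weeks plus 1 extra day.
Each full week contributes 4 days from the set (Mon, Tue, Thu, Fri): 5 × 4 = 20.
The 1 extra day is Fri — 1 of them qualifies.
Total: 20 + 1 = 21.

21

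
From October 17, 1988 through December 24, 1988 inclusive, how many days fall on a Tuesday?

October 17, 1988 is a Monday.
The range spans 69 days (inclusive of both endpoints).
69 = 7 × 9 + 6, so there are 9 full weeks plus 6 extra days.
Each full week contributes one Tuesday: 9 so far.
The 6 extra days are Monday, Tuesday, Wednesday, Thursday, Friday, Saturday — 1 of them qualifies.
Total: 9 + 1 = 10.

10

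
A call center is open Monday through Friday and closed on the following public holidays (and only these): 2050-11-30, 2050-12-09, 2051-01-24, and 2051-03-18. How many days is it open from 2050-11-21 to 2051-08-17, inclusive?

191 business days

2050-11-21 is a Monday.
The range spans 270 days (inclusive of both endpoints).
270 = 7 × 38 + 4, so there are 38 full weeks plus 4 extra days.
Each full week contributes 5 weekdays (Mon–Fri): 38 × 5 = 190.
The 4 extra days are Mon, Tue, Wed, Thu — 4 of them qualify.
Total: 190 + 4 = 194.
Holidays: 2050-11-30 (Wed); 2050-12-09 (Fri); 2051-01-24 (Tue); 2051-03-18 (Sat).
3 of the 4 holidays fall on weekdays; the rest are weekends and were already excluded.
Business days: 194 − 3 = 191.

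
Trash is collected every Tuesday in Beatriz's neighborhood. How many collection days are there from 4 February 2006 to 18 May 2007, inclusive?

4 February 2006 is a Saturday.
From 4 February 2006 to 18 May 2007 is 469 days inclusive.
469 = 7 × 67, so the span is exactly 67 full weeks.
Each full week contributes one Tuesday: 67 so far.

67 Tuesdays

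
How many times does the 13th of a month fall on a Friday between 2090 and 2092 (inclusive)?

Friday-the-13ths by year:
2090: Jan, Oct
2091: Apr, Jul
2092: Jun

5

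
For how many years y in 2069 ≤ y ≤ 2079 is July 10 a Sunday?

Day of week of July 10 in each year:
2069: Wed, 2070: Thu, 2071: Fri, 2072: Sun ✓, 2073: Mon, 2074: Tue, 2075: Wed, 2076: Fri, 2077: Sat, 2078: Sun ✓, 2079: Mon
Sundays: 2072, 2078.

2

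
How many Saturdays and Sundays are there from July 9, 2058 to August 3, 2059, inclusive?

July 9, 2058 is a Tuesday.
The range spans 391 days (inclusive of both endpoints).
391 = 7 × 55 + 6, so there are 55 full weeks plus 6 extra days.
Each full week contributes 2 weekend days (Sat, Sun): 55 × 2 = 110.
The 6 extra days are Tuesday, Wednesday, Thursday, Friday, Saturday, Sunday — 2 of them qualify.
Total: 110 + 2 = 112.

112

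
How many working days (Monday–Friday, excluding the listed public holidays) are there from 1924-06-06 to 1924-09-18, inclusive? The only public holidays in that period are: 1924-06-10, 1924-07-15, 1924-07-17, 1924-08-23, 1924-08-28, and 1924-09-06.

1924-06-06 is a Friday.
That's 105 days from start to end, counting both.
105 = 7 × 15, so the span is exactly 15 full weeks.
Each full week contributes 5 weekdays (Mon–Fri): 15 × 5 = 75.
Total: 75.
Holidays: 1924-06-10 (Tue); 1924-07-15 (Tue); 1924-07-17 (Thu); 1924-08-23 (Sat); 1924-08-28 (Thu); 1924-09-06 (Sat).
4 of the 6 holidays fall on weekdays; the rest are weekends and were already excluded.
Business days: 75 − 4 = 71.

71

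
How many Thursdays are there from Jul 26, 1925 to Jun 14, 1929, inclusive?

203 Thursdays

Jul 26, 1925 is a Sunday.
That's 1420 days from start to end, counting both.
1420 = 7 × 202 + 6, so there are 202 full weeks plus 6 extra days.
Each full week contributes one Thursday: 202 so far.
The 6 extra days are Sunday, Monday, Tuesday, Wednesday, Thursday, Friday — 1 of them qualifies.
Total: 202 + 1 = 203.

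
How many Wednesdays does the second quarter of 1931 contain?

1 April 1931 is a Wednesday.
The range spans 91 days (inclusive of both endpoints).
91 = 7 × 13, so the span is exactly 13 full weeks.
Each full week contributes one Wednesday: 13 so far.

13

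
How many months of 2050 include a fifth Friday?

A month has five Fridays exactly when Friday falls within its first (length − 28) days.
Jan: 31 days, starts Sat → 5 of Sat, Sun, Mon
Feb: 28 days, starts Tue → 5 of (none)
Mar: 31 days, starts Tue → 5 of Tue, Wed, Thu
Apr: 30 days, starts Fri → 5 of Fri, Sat ✓
May: 31 days, starts Sun → 5 of Sun, Mon, Tue
Jun: 30 days, starts Wed → 5 of Wed, Thu
Jul: 31 days, starts Fri → 5 of Fri, Sat, Sun ✓
Aug: 31 days, starts Mon → 5 of Mon, Tue, Wed
Sep: 30 days, starts Thu → 5 of Thu, Fri ✓
Oct: 31 days, starts Sat → 5 of Sat, Sun, Mon
Nov: 30 days, starts Tue → 5 of Tue, Wed
Dec: 31 days, starts Thu → 5 of Thu, Fri, Sat ✓
Months with five Fridays: Apr, Jul, Sep, Dec.

4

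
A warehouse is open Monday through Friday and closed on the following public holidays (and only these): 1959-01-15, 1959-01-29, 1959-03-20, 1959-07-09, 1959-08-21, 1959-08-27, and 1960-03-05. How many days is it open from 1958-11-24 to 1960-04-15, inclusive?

359

1958-11-24 is a Monday.
From 1958-11-24 to 1960-04-15 is 509 days inclusive.
509 = 7 × 72 + 5, so there are 72 full weeks plus 5 extra days.
Each full week contributes 5 weekdays (Mon–Fri): 72 × 5 = 360.
The 5 extra days are Monday, Tuesday, Wednesday, Thursday, Friday — 5 of them qualify.
Total: 360 + 5 = 365.
Holidays: 1959-01-15 (Thu); 1959-01-29 (Thu); 1959-03-20 (Fri); 1959-07-09 (Thu); 1959-08-21 (Fri); 1959-08-27 (Thu); 1960-03-05 (Sat).
6 of the 7 holidays fall on weekdays; the rest are weekends and were already excluded.
Business days: 365 − 6 = 359.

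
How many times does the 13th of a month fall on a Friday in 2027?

The 13th falls on a Friday when the month's 13th has weekday Fri.
Jan 13 is Wed; Feb 13 is Sat; Mar 13 is Sat; Apr 13 is Tue; May 13 is Thu; Jun 13 is Sun; Jul 13 is Tue; Aug 13 is Fri ✓; Sep 13 is Mon; Oct 13 is Wed; Nov 13 is Sat; Dec 13 is Mon.
Friday the 13ths: Aug.

1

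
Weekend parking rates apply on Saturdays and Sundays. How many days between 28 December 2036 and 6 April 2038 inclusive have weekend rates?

133

28 December 2036 is a Sunday.
The range spans 465 days (inclusive of both endpoints).
465 = 7 × 66 + 3, so there are 66 full weeks plus 3 extra days.
Each full week contributes 2 weekend days (Sat, Sun): 66 × 2 = 132.
The 3 extra days are Sunday, Monday, Tuesday — 1 of them qualifies.
Total: 132 + 1 = 133.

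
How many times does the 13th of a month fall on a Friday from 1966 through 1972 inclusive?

11

Friday-the-13ths by year:
1966: May
1967: Jan, Oct
1968: Sep, Dec
1969: Jun
1970: Feb, Mar, Nov
1971: Aug
1972: Oct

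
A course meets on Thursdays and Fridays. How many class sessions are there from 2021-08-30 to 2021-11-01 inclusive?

2021-08-30 is a Monday.
That's 64 days from start to end, counting both.
64 = 7 × 9 + 1, so there are 9 full weeks plus 1 extra day.
Each full week contributes 2 days from the set (Thu, Fri): 9 × 2 = 18.
The 1 extra day is Monday — none qualify.
Total: 18 + 0 = 18.

18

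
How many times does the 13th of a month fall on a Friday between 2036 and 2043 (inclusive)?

Friday-the-13ths by year:
2036: Jun
2037: Feb, Mar, Nov
2038: Aug
2039: May
2040: Jan, Apr, Jul
2041: Sep, Dec
2042: Jun
2043: Feb, Mar, Nov

15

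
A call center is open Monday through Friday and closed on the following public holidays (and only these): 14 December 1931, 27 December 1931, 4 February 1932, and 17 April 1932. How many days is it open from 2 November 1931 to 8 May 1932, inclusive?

133

2 November 1931 is a Monday.
The range spans 189 days (inclusive of both endpoints).
189 = 7 × 27, so the span is exactly 27 full weeks.
Each full week contributes 5 weekdays (Mon–Fri): 27 × 5 = 135.
Holidays: 14 December 1931 (Mon); 27 December 1931 (Sun); 4 February 1932 (Thu); 17 April 1932 (Sun).
2 of the 4 holidays fall on weekdays; the rest are weekends and were already excluded.
Business days: 135 − 2 = 133.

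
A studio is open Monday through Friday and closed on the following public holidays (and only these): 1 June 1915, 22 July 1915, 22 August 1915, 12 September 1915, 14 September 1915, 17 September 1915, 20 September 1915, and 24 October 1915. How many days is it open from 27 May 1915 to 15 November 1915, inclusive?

118

27 May 1915 is a Thursday.
The range spans 173 days (inclusive of both endpoints).
173 = 7 × 24 + 5, so there are 24 full weeks plus 5 extra days.
Each full week contributes 5 weekdays (Mon–Fri): 24 × 5 = 120.
The 5 extra days are Thu, Fri, Sat, Sun, Mon — 3 of them qualify.
Total: 120 + 3 = 123.
Holidays: 1 June 1915 (Tue); 22 July 1915 (Thu); 22 August 1915 (Sun); 12 September 1915 (Sun); 14 September 1915 (Tue); 17 September 1915 (Fri); 20 September 1915 (Mon); 24 October 1915 (Sun).
5 of the 8 holidays fall on weekdays; the rest are weekends and were already excluded.
Business days: 123 − 5 = 118.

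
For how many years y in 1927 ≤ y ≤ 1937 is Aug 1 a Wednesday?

Day of week of August 1 in each year:
1927: Mon, 1928: Wed ✓, 1929: Thu, 1930: Fri, 1931: Sat, 1932: Mon, 1933: Tue, 1934: Wed ✓, 1935: Thu, 1936: Sat, 1937: Sun
Wednesdays: 1928, 1934.

2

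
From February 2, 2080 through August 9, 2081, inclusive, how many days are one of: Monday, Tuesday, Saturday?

238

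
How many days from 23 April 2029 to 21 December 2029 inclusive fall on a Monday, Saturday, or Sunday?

23 April 2029 is a Monday.
That's 243 days from start to end, counting both.
243 = 7 × 34 + 5, so there are 34 full weeks plus 5 extra days.
Each full week contributes 3 days from the set (Mon, Sat, Sun): 34 × 3 = 102.
The 5 extra days are Mon, Tue, Wed, Thu, Fri — 1 of them qualifies.
Total: 102 + 1 = 103.

103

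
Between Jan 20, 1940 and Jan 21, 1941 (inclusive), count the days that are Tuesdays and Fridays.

105

Jan 20, 1940 is a Saturday.
The range spans 368 days (inclusive of both endpoints).
368 = 7 × 52 + 4, so there are 52 full weeks plus 4 extra days.
Each full week contributes 2 days from the set (Tue, Fri): 52 × 2 = 104.
The 4 extra days are Saturday, Sunday, Monday, Tuesday — 1 of them qualifies.
Total: 104 + 1 = 105.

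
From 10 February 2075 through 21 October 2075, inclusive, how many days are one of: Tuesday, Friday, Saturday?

108

10 February 2075 is a Sunday.
The range spans 254 days (inclusive of both endpoints).
254 = 7 × 36 + 2, so there are 36 full weeks plus 2 extra days.
Each full week contributes 3 days from the set (Tue, Fri, Sat): 36 × 3 = 108.
The 2 extra days are Sun, Mon — none qualify.
Total: 108 + 0 = 108.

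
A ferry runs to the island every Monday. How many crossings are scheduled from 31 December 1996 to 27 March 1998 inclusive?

64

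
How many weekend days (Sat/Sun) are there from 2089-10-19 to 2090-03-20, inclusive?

44

2089-10-19 is a Wednesday.
That's 153 days from start to end, counting both.
153 = 7 × 21 + 6, so there are 21 full weeks plus 6 extra days.
Each full week contributes 2 weekend days (Sat, Sun): 21 × 2 = 42.
The 6 extra days are Wednesday, Thursday, Friday, Saturday, Sunday, Monday — 2 of them qualify.
Total: 42 + 2 = 44.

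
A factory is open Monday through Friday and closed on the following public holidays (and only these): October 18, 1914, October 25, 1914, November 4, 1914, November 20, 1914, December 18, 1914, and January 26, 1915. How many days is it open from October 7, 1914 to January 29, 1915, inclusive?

October 7, 1914 is a Wednesday.
From October 7, 1914 to January 29, 1915 is 115 days inclusive.
115 = 7 × 16 + 3, so there are 16 full weeks plus 3 extra days.
Each full week contributes 5 weekdays (Mon–Fri): 16 × 5 = 80.
The 3 extra days are Wednesday, Thursday, Friday — 3 of them qualify.
Total: 80 + 3 = 83.
Holidays: October 18, 1914 (Sun); October 25, 1914 (Sun); November 4, 1914 (Wed); November 20, 1914 (Fri); December 18, 1914 (Fri); January 26, 1915 (Tue).
4 of the 6 holidays fall on weekdays; the rest are weekends and were already excluded.
Business days: 83 − 4 = 79.

79 working days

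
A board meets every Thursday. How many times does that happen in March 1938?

Mar 1, 1938 is a Tuesday.
From Mar 1, 1938 to Mar 31, 1938 is 31 days inclusive.
31 = 7 × 4 + 3, so there are 4 full weeks plus 3 extra days.
Each full week contributes one Thursday: 4 so far.
The 3 extra days are Tuesday, Wednesday, Thursday — 1 of them qualifies.
Total: 4 + 1 = 5.

5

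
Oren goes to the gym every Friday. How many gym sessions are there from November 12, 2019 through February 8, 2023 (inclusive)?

November 12, 2019 is a Tuesday.
The range spans 1185 days (inclusive of both endpoints).
1185 = 7 × 169 + 2, so there are 169 full weeks plus 2 extra days.
Each full week contributes one Friday: 169 so far.
The 2 extra days are Tue, Wed — none qualify.
Total: 169 + 0 = 169.

169 Fridays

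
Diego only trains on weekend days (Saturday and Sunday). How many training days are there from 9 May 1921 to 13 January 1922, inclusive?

70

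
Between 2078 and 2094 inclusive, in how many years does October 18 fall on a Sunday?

Day of week of October 18 in each year:
2078: Tue, 2079: Wed, 2080: Fri, 2081: Sat, 2082: Sun ✓, 2083: Mon, 2084: Wed, 2085: Thu, 2086: Fri, 2087: Sat, 2088: Mon, 2089: Tue, 2090: Wed, 2091: Thu, 2092: Sat, 2093: Sun ✓, 2094: Mon
Sundays: 2082, 2093.

2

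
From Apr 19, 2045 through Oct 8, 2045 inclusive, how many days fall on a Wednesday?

25

Apr 19, 2045 is a Wednesday.
From Apr 19, 2045 to Oct 8, 2045 is 173 days inclusive.
173 = 7 × 24 + 5, so there are 24 full weeks plus 5 extra days.
Each full week contributes one Wednesday: 24 so far.
The 5 extra days are Wednesday, Thursday, Friday, Saturday, Sunday — 1 of them qualifies.
Total: 24 + 1 = 25.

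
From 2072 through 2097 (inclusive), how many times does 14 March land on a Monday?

Day of week of March 14 in each year:
2072: Mon ✓, 2073: Tue, 2074: Wed, 2075: Thu, 2076: Sat, 2077: Sun, 2078: Mon ✓, 2079: Tue, 2080: Thu, 2081: Fri, 2082: Sat, 2083: Sun, 2084: Tue, 2085: Wed, 2086: Thu, 2087: Fri, 2088: Sun, 2089: Mon ✓, 2090: Tue, 2091: Wed, 2092: Fri, 2093: Sat, 2094: Sun, 2095: Mon ✓, 2096: Wed, 2097: Thu
Mondays: 2072, 2078, 2089, 2095.

4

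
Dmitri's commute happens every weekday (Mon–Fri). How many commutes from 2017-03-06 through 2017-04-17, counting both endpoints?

2017-03-06 is a Monday.
The range spans 43 days (inclusive of both endpoints).
43 = 7 × 6 + 1, so there are 6 full weeks plus 1 extra day.
Each full week contributes 5 weekdays (Mon–Fri): 6 × 5 = 30.
The 1 extra day is Monday — 1 of them qualifies.
Total: 30 + 1 = 31.

31 weekdays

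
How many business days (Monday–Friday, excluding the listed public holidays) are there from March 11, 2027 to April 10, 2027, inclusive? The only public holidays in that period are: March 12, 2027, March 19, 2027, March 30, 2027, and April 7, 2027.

March 11, 2027 is a Thursday.
The range spans 31 days (inclusive of both endpoints).
31 = 7 × 4 + 3, so there are 4 full weeks plus 3 extra days.
Each full week contributes 5 weekdays (Mon–Fri): 4 × 5 = 20.
The 3 extra days are Thu, Fri, Sat — 2 of them qualify.
Total: 20 + 2 = 22.
Holidays: March 12, 2027 (Fri); March 19, 2027 (Fri); March 30, 2027 (Tue); April 7, 2027 (Wed).
All 4 holidays fall on weekdays, so subtract 4.
Business days: 22 − 4 = 18.

18 business days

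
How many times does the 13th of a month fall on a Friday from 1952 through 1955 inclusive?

6

Friday-the-13ths by year:
1952: Jun
1953: Feb, Mar, Nov
1954: Aug
1955: May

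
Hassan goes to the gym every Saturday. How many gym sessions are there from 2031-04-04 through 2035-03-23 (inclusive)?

2031-04-04 is a Friday.
That's 1450 days from start to end, counting both.
1450 = 7 × 207 + 1, so there are 207 full weeks plus 1 extra day.
Each full week contributes one Saturday: 207 so far.
The 1 extra day is Fri — none qualify.
Total: 207 + 0 = 207.

207 Saturdays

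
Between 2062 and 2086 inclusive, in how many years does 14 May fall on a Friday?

3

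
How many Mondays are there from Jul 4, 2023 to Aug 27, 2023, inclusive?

Jul 4, 2023 is a Tuesday.
That's 55 days from start to end, counting both.
55 = 7 × 7 + 6, so there are 7 full weeks plus 6 extra days.
Each full week contributes one Monday: 7 so far.
The 6 extra days are Tuesday, Wednesday, Thursday, Friday, Saturday, Sunday — none qualify.
Total: 7 + 0 = 7.

7 Mondays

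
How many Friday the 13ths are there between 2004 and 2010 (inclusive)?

Friday-the-13ths by year:
2004: Feb, Aug
2005: May
2006: Jan, Oct
2007: Apr, Jul
2008: Jun
2009: Feb, Mar, Nov
2010: Aug

12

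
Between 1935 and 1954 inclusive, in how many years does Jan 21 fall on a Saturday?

2

Day of week of January 21 in each year:
1935: Mon, 1936: Tue, 1937: Thu, 1938: Fri, 1939: Sat ✓, 1940: Sun, 1941: Tue, 1942: Wed, 1943: Thu, 1944: Fri, 1945: Sun, 1946: Mon, 1947: Tue, 1948: Wed, 1949: Fri, 1950: Sat ✓, 1951: Sun, 1952: Mon, 1953: Wed, 1954: Thu
Saturdays: 1939, 1950.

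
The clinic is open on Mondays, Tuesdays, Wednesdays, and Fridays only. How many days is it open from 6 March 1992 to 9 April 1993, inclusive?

229

6 March 1992 is a Friday.
The range spans 400 days (inclusive of both endpoints).
400 = 7 × 57 + 1, so there are 57 full weeks plus 1 extra day.
Each full week contributes 4 days from the set (Mon, Tue, Wed, Fri): 57 × 4 = 228.
The 1 extra day is Fri — 1 of them qualifies.
Total: 228 + 1 = 229.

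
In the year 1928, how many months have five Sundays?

5

A month has five Sundays exactly when Sunday falls within its first (length − 28) days.
Jan: 31 days, starts Sun → 5 of Sun, Mon, Tue ✓
Feb: 29 days, starts Wed → 5 of Wed
Mar: 31 days, starts Thu → 5 of Thu, Fri, Sat
Apr: 30 days, starts Sun → 5 of Sun, Mon ✓
May: 31 days, starts Tue → 5 of Tue, Wed, Thu
Jun: 30 days, starts Fri → 5 of Fri, Sat
Jul: 31 days, starts Sun → 5 of Sun, Mon, Tue ✓
Aug: 31 days, starts Wed → 5 of Wed, Thu, Fri
Sep: 30 days, starts Sat → 5 of Sat, Sun ✓
Oct: 31 days, starts Mon → 5 of Mon, Tue, Wed
Nov: 30 days, starts Thu → 5 of Thu, Fri
Dec: 31 days, starts Sat → 5 of Sat, Sun, Mon ✓
Months with five Sundays: Jan, Apr, Jul, Sep, Dec.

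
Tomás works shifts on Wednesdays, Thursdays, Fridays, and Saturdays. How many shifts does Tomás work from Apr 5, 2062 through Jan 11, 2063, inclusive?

162

Apr 5, 2062 is a Wednesday.
From Apr 5, 2062 to Jan 11, 2063 is 282 days inclusive.
282 = 7 × 40 + 2, so there are 40 full weeks plus 2 extra days.
Each full week contributes 4 days from the set (Wed, Thu, Fri, Sat): 40 × 4 = 160.
The 2 extra days are Wednesday, Thursday — 2 of them qualify.
Total: 160 + 2 = 162.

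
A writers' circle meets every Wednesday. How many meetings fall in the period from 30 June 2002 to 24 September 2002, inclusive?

12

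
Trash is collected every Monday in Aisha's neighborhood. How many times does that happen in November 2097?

November 1, 2097 is a Friday.
That's 30 days from start to end, counting both.
30 = 7 × 4 + 2, so there are 4 full weeks plus 2 extra days.
Each full week contributes one Monday: 4 so far.
The 2 extra days are Fri, Sat — none qualify.
Total: 4 + 0 = 4.

4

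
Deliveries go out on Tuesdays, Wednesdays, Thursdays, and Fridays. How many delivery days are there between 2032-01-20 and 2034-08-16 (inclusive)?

2032-01-20 is a Tuesday.
That's 940 days from start to end, counting both.
940 = 7 × 134 + 2, so there are 134 full weeks plus 2 extra days.
Each full week contributes 4 days from the set (Tue, Wed, Thu, Fri): 134 × 4 = 536.
The 2 extra days are Tue, Wed — 2 of them qualify.
Total: 536 + 2 = 538.

538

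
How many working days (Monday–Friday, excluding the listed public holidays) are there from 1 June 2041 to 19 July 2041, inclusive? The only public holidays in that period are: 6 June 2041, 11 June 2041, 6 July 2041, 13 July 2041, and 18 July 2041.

1 June 2041 is a Saturday.
From 1 June 2041 to 19 July 2041 is 49 days inclusive.
49 = 7 × 7, so the span is exactly 7 full weeks.
Each full week contributes 5 weekdays (Mon–Fri): 7 × 5 = 35.
Holidays: 6 June 2041 (Thu); 11 June 2041 (Tue); 6 July 2041 (Sat); 13 July 2041 (Sat); 18 July 2041 (Thu).
3 of the 5 holidays fall on weekdays; the rest are weekends and were already excluded.
Business days: 35 − 3 = 32.

32 working days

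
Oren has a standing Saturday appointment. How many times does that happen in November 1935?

November 1, 1935 is a Friday.
From November 1, 1935 to November 30, 1935 is 30 days inclusive.
30 = 7 × 4 + 2, so there are 4 full weeks plus 2 extra days.
Each full week contributes one Saturday: 4 so far.
The 2 extra days are Fri, Sat — 1 of them qualifies.
Total: 4 + 1 = 5.

5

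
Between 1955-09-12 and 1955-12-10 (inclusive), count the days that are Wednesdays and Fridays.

1955-09-12 is a Monday.
The range spans 90 days (inclusive of both endpoints).
90 = 7 × 12 + 6, so there are 12 full weeks plus 6 extra days.
Each full week contributes 2 days from the set (Wed, Fri): 12 × 2 = 24.
The 6 extra days are Mon, Tue, Wed, Thu, Fri, Sat — 2 of them qualify.
Total: 24 + 2 = 26.

26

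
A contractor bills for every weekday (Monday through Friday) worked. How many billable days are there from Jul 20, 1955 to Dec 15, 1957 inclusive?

Jul 20, 1955 is a Wednesday.
The range spans 880 days (inclusive of both endpoints).
880 = 7 × 125 + 5, so there are 125 full weeks plus 5 extra days.
Each full week contributes 5 weekdays (Mon–Fri): 125 × 5 = 625.
The 5 extra days are Wednesday, Thursday, Friday, Saturday, Sunday — 3 of them qualify.
Total: 625 + 3 = 628.

628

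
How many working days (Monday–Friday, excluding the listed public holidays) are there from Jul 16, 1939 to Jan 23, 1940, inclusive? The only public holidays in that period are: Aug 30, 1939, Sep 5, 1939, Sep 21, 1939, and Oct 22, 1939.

134

Jul 16, 1939 is a Sunday.
From Jul 16, 1939 to Jan 23, 1940 is 192 days inclusive.
192 = 7 × 27 + 3, so there are 27 full weeks plus 3 extra days.
Each full week contributes 5 weekdays (Mon–Fri): 27 × 5 = 135.
The 3 extra days are Sunday, Monday, Tuesday — 2 of them qualify.
Total: 135 + 2 = 137.
Holidays: Aug 30, 1939 (Wed); Sep 5, 1939 (Tue); Sep 21, 1939 (Thu); Oct 22, 1939 (Sun).
3 of the 4 holidays fall on weekdays; the rest are weekends and were already excluded.
Business days: 137 − 3 = 134.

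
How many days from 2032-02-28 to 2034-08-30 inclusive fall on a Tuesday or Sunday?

262

2032-02-28 is a Saturday.
From 2032-02-28 to 2034-08-30 is 915 days inclusive.
915 = 7 × 130 + 5, so there are 130 full weeks plus 5 extra days.
Each full week contributes 2 days from the set (Tue, Sun): 130 × 2 = 260.
The 5 extra days are Sat, Sun, Mon, Tue, Wed — 2 of them qualify.
Total: 260 + 2 = 262.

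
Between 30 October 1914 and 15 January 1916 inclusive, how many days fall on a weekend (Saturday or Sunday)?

30 October 1914 is a Friday.
That's 443 days from start to end, counting both.
443 = 7 × 63 + 2, so there are 63 full weeks plus 2 extra days.
Each full week contributes 2 weekend days (Sat, Sun): 63 × 2 = 126.
The 2 extra days are Friday, Saturday — 1 of them qualifies.
Total: 126 + 1 = 127.

127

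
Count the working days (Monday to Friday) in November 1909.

22 weekdays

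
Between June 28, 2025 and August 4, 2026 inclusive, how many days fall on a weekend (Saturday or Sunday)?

116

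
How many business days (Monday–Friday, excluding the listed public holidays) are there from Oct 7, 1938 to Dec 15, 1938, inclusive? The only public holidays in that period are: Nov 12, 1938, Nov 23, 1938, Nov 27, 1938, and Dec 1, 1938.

48 business days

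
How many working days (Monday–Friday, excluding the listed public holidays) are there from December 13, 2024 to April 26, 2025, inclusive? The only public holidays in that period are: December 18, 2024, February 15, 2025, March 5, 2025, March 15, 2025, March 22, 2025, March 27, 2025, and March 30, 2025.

December 13, 2024 is a Friday.
The range spans 135 days (inclusive of both endpoints).
135 = 7 × 19 + 2, so there are 19 full weeks plus 2 extra days.
Each full week contributes 5 weekdays (Mon–Fri): 19 × 5 = 95.
The 2 extra days are Fri, Sat — 1 of them qualifies.
Total: 95 + 1 = 96.
Holidays: December 18, 2024 (Wed); February 15, 2025 (Sat); March 5, 2025 (Wed); March 15, 2025 (Sat); March 22, 2025 (Sat); March 27, 2025 (Thu); March 30, 2025 (Sun).
3 of the 7 holidays fall on weekdays; the rest are weekends and were already excluded.
Business days: 96 − 3 = 93.

93 working days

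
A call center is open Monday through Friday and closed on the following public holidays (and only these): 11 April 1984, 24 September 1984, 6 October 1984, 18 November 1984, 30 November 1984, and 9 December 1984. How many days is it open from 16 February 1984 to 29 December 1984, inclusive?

224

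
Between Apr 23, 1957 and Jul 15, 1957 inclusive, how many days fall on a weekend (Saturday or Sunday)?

24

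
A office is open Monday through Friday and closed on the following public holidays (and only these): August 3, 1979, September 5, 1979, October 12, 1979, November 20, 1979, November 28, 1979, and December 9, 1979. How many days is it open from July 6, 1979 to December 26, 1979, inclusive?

July 6, 1979 is a Friday.
That's 174 days from start to end, counting both.
174 = 7 × 24 + 6, so there are 24 full weeks plus 6 extra days.
Each full week contributes 5 weekdays (Mon–Fri): 24 × 5 = 120.
The 6 extra days are Friday, Saturday, Sunday, Monday, Tuesday, Wednesday — 4 of them qualify.
Total: 120 + 4 = 124.
Holidays: August 3, 1979 (Fri); September 5, 1979 (Wed); October 12, 1979 (Fri); November 20, 1979 (Tue); November 28, 1979 (Wed); December 9, 1979 (Sun).
5 of the 6 holidays fall on weekdays; the rest are weekends and were already excluded.
Business days: 124 − 5 = 119.

119 working days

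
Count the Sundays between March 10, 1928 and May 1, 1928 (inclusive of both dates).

8

March 10, 1928 is a Saturday.
From March 10, 1928 to May 1, 1928 is 53 days inclusive.
53 = 7 × 7 + 4, so there are 7 full weeks plus 4 extra days.
Each full week contributes one Sunday: 7 so far.
The 4 extra days are Saturday, Sunday, Monday, Tuesday — 1 of them qualifies.
Total: 7 + 1 = 8.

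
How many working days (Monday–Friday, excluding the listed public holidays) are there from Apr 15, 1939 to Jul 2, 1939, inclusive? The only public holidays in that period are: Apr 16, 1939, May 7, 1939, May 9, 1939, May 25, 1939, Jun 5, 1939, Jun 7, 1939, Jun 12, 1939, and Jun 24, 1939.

50 working days

Apr 15, 1939 is a Saturday.
From Apr 15, 1939 to Jul 2, 1939 is 79 days inclusive.
79 = 7 × 11 + 2, so there are 11 full weeks plus 2 extra days.
Each full week contributes 5 weekdays (Mon–Fri): 11 × 5 = 55.
The 2 extra days are Sat, Sun — none qualify.
Total: 55 + 0 = 55.
Holidays: Apr 16, 1939 (Sun); May 7, 1939 (Sun); May 9, 1939 (Tue); May 25, 1939 (Thu); Jun 5, 1939 (Mon); Jun 7, 1939 (Wed); Jun 12, 1939 (Mon); Jun 24, 1939 (Sat).
5 of the 8 holidays fall on weekdays; the rest are weekends and were already excluded.
Business days: 55 − 5 = 50.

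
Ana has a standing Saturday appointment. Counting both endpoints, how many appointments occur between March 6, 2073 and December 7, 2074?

March 6, 2073 is a Monday.
The range spans 642 days (inclusive of both endpoints).
642 = 7 × 91 + 5, so there are 91 full weeks plus 5 extra days.
Each full week contributes one Saturday: 91 so far.
The 5 extra days are Mon, Tue, Wed, Thu, Fri — none qualify.
Total: 91 + 0 = 91.

91 Saturdays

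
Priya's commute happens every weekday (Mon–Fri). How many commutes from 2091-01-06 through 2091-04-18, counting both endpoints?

2091-01-06 is a Saturday.
The range spans 103 days (inclusive of both endpoints).
103 = 7 × 14 + 5, so there are 14 full weeks plus 5 extra days.
Each full week contributes 5 weekdays (Mon–Fri): 14 × 5 = 70.
The 5 extra days are Saturday, Sunday, Monday, Tuesday, Wednesday — 3 of them qualify.
Total: 70 + 3 = 73.

73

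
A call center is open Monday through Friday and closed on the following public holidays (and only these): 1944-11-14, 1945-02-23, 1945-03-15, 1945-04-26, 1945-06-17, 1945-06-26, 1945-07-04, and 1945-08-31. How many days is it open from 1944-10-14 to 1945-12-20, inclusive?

1944-10-14 is a Saturday.
From 1944-10-14 to 1945-12-20 is 433 days inclusive.
433 = 7 × 61 + 6, so there are 61 full weeks plus 6 extra days.
Each full week contributes 5 weekdays (Mon–Fri): 61 × 5 = 305.
The 6 extra days are Sat, Sun, Mon, Tue, Wed, Thu — 4 of them qualify.
Total: 305 + 4 = 309.
Holidays: 1944-11-14 (Tue); 1945-02-23 (Fri); 1945-03-15 (Thu); 1945-04-26 (Thu); 1945-06-17 (Sun); 1945-06-26 (Tue); 1945-07-04 (Wed); 1945-08-31 (Fri).
7 of the 8 holidays fall on weekdays; the rest are weekends and were already excluded.
Business days: 309 − 7 = 302.

302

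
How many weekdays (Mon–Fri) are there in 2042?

261

January 1, 2042 is a Wednesday.
The range spans 365 days (inclusive of both endpoints).
365 = 7 × 52 + 1, so there are 52 full weeks plus 1 extra day.
Each full week contributes 5 weekdays (Mon–Fri): 52 × 5 = 260.
The 1 extra day is Wednesday — 1 of them qualifies.
Total: 260 + 1 = 261.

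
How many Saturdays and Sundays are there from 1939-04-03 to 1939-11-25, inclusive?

1939-04-03 is a Monday.
The range spans 237 days (inclusive of both endpoints).
237 = 7 × 33 + 6, so there are 33 full weeks plus 6 extra days.
Each full week contributes 2 weekend days (Sat, Sun): 33 × 2 = 66.
The 6 extra days are Mon, Tue, Wed, Thu, Fri, Sat — 1 of them qualifies.
Total: 66 + 1 = 67.

67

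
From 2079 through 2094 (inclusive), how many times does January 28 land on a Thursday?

2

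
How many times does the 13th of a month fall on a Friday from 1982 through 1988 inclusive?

12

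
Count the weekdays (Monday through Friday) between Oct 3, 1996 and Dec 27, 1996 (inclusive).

Oct 3, 1996 is a Thursday.
The range spans 86 days (inclusive of both endpoints).
86 = 7 × 12 + 2, so there are 12 full weeks plus 2 extra days.
Each full week contributes 5 weekdays (Mon–Fri): 12 × 5 = 60.
The 2 extra days are Thursday, Friday — 2 of them qualify.
Total: 60 + 2 = 62.

62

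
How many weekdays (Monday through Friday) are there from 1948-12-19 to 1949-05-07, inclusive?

1948-12-19 is a Sunday.
The range spans 140 days (inclusive of both endpoints).
140 = 7 × 20, so the span is exactly 20 full weeks.
Each full week contributes 5 weekdays (Mon–Fri): 20 × 5 = 100.

100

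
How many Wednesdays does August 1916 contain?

5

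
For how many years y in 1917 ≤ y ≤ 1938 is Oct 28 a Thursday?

3

Day of week of October 28 in each year:
1917: Sun, 1918: Mon, 1919: Tue, 1920: Thu ✓, 1921: Fri, 1922: Sat, 1923: Sun, 1924: Tue, 1925: Wed, 1926: Thu ✓, 1927: Fri, 1928: Sun, 1929: Mon, 1930: Tue, 1931: Wed, 1932: Fri, 1933: Sat, 1934: Sun, 1935: Mon, 1936: Wed, 1937: Thu ✓, 1938: Fri
Thursdays: 1920, 1926, 1937.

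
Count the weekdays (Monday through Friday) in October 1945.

1 October 1945 is a Monday.
The range spans 31 days (inclusive of both endpoints).
31 = 7 × 4 + 3, so there are 4 full weeks plus 3 extra days.
Each full week contributes 5 weekdays (Mon–Fri): 4 × 5 = 20.
The 3 extra days are Monday, Tuesday, Wednesday — 3 of them qualify.
Total: 20 + 3 = 23.

23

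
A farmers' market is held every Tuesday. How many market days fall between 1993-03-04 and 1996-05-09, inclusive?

166 Tuesdays

1993-03-04 is a Thursday.
That's 1163 days from start to end, counting both.
1163 = 7 × 166 + 1, so there are 166 full weeks plus 1 extra day.
Each full week contributes one Tuesday: 166 so far.
The 1 extra day is Thursday — none qualify.
Total: 166 + 0 = 166.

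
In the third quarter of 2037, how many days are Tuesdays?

13

1 July 2037 is a Wednesday.
That's 92 days from start to end, counting both.
92 = 7 × 13 + 1, so there are 13 full weeks plus 1 extra day.
Each full week contributes one Tuesday: 13 so far.
The 1 extra day is Wed — none qualify.
Total: 13 + 0 = 13.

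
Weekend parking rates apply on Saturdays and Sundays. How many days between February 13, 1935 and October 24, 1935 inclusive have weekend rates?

February 13, 1935 is a Wednesday.
That's 254 days from start to end, counting both.
254 = 7 × 36 + 2, so there are 36 full weeks plus 2 extra days.
Each full week contributes 2 weekend days (Sat, Sun): 36 × 2 = 72.
The 2 extra days are Wed, Thu — none qualify.
Total: 72 + 0 = 72.

72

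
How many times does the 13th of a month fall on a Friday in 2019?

2

The 13th falls on a Friday when the month's 13th has weekday Fri.
Jan 13 is Sun; Feb 13 is Wed; Mar 13 is Wed; Apr 13 is Sat; May 13 is Mon; Jun 13 is Thu; Jul 13 is Sat; Aug 13 is Tue; Sep 13 is Fri ✓; Oct 13 is Sun; Nov 13 is Wed; Dec 13 is Fri ✓.
Friday the 13ths: Sep, Dec.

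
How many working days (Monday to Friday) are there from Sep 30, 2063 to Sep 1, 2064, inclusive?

241 weekdays

Sep 30, 2063 is a Sunday.
From Sep 30, 2063 to Sep 1, 2064 is 338 days inclusive.
338 = 7 × 48 + 2, so there are 48 full weeks plus 2 extra days.
Each full week contributes 5 weekdays (Mon–Fri): 48 × 5 = 240.
The 2 extra days are Sunday, Monday — 1 of them qualifies.
Total: 240 + 1 = 241.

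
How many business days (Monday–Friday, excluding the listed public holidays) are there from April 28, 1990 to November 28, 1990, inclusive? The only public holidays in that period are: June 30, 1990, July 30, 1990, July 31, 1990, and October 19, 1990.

150 business days

April 28, 1990 is a Saturday.
The range spans 215 days (inclusive of both endpoints).
215 = 7 × 30 + 5, so there are 30 full weeks plus 5 extra days.
Each full week contributes 5 weekdays (Mon–Fri): 30 × 5 = 150.
The 5 extra days are Saturday, Sunday, Monday, Tuesday, Wednesday — 3 of them qualify.
Total: 150 + 3 = 153.
Holidays: June 30, 1990 (Sat); July 30, 1990 (Mon); July 31, 1990 (Tue); October 19, 1990 (Fri).
3 of the 4 holidays fall on weekdays; the rest are weekends and were already excluded.
Business days: 153 − 3 = 150.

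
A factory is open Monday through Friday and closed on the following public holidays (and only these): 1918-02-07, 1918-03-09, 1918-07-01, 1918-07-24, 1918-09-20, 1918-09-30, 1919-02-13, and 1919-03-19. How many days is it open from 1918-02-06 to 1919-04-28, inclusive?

1918-02-06 is a Wednesday.
That's 447 days from start to end, counting both.
447 = 7 × 63 + 6, so there are 63 full weeks plus 6 extra days.
Each full week contributes 5 weekdays (Mon–Fri): 63 × 5 = 315.
The 6 extra days are Wednesday, Thursday, Friday, Saturday, Sunday, Monday — 4 of them qualify.
Total: 315 + 4 = 319.
Holidays: 1918-02-07 (Thu); 1918-03-09 (Sat); 1918-07-01 (Mon); 1918-07-24 (Wed); 1918-09-20 (Fri); 1918-09-30 (Mon); 1919-02-13 (Thu); 1919-03-19 (Wed).
7 of the 8 holidays fall on weekdays; the rest are weekends and were already excluded.
Business days: 319 − 7 = 312.

312 working days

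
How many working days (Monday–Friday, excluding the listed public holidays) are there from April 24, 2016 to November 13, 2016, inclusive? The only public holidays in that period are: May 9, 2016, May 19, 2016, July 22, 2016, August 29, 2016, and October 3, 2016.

140

April 24, 2016 is a Sunday.
That's 204 days from start to end, counting both.
204 = 7 × 29 + 1, so there are 29 full weeks plus 1 extra day.
Each full week contributes 5 weekdays (Mon–Fri): 29 × 5 = 145.
The 1 extra day is Sunday — none qualify.
Total: 145 + 0 = 145.
Holidays: May 9, 2016 (Mon); May 19, 2016 (Thu); July 22, 2016 (Fri); August 29, 2016 (Mon); October 3, 2016 (Mon).
All 5 holidays fall on weekdays, so subtract 5.
Business days: 145 − 5 = 140.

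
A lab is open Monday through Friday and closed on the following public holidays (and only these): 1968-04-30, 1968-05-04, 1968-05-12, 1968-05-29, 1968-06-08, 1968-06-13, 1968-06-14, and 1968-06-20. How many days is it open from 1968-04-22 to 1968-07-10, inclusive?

53

1968-04-22 is a Monday.
That's 80 days from start to end, counting both.
80 = 7 × 11 + 3, so there are 11 full weeks plus 3 extra days.
Each full week contributes 5 weekdays (Mon–Fri): 11 × 5 = 55.
The 3 extra days are Monday, Tuesday, Wednesday — 3 of them qualify.
Total: 55 + 3 = 58.
Holidays: 1968-04-30 (Tue); 1968-05-04 (Sat); 1968-05-12 (Sun); 1968-05-29 (Wed); 1968-06-08 (Sat); 1968-06-13 (Thu); 1968-06-14 (Fri); 1968-06-20 (Thu).
5 of the 8 holidays fall on weekdays; the rest are weekends and were already excluded.
Business days: 58 − 5 = 53.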